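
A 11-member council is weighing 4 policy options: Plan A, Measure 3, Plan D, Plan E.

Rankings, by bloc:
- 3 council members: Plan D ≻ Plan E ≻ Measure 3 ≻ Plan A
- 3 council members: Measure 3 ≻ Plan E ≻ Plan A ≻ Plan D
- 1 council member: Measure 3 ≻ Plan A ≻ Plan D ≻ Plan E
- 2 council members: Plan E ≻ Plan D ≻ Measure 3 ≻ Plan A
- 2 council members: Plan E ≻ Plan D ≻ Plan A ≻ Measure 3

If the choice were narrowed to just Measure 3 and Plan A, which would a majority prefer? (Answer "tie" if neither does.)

Measure 3

Ballots ranking Measure 3 above Plan A: 3 + 3 + 1 + 2 = 9.
Ballots ranking Plan A above Measure 3: 11 − 9 = 2.
Measure 3 wins the head-to-head 9–2.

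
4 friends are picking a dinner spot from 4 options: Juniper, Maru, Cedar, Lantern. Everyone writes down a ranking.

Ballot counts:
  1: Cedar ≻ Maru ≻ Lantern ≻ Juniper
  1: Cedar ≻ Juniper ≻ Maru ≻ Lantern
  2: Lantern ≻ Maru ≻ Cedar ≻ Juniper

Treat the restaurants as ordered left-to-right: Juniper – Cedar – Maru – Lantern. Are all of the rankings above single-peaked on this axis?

Axis positions: Juniper=1, Cedar=2, Maru=3, Lantern=4.
Cluster 1 (peak Cedar at position 2): ranking walks positions 2-3-4-1, expanding outward from the peak — single-peaked.
Cluster 2 (peak Cedar at position 2): ranking walks positions 2-1-3-4, expanding outward from the peak — single-peaked.
Cluster 3 (peak Lantern at position 4): ranking walks positions 4-3-2-1, expanding outward from the peak — single-peaked.
Every ranking is single-peaked on this axis.

yes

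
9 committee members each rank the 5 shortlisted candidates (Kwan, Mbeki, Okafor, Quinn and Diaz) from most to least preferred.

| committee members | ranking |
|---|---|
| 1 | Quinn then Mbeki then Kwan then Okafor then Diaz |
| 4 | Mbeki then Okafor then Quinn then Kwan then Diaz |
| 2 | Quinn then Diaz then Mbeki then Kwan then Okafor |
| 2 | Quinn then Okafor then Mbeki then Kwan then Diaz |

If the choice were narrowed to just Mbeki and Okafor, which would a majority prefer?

Mbeki

Ballots ranking Mbeki above Okafor: 1 + 4 + 2 = 7.
Ballots ranking Okafor above Mbeki: 9 − 7 = 2.
Mbeki wins the head-to-head 7–2.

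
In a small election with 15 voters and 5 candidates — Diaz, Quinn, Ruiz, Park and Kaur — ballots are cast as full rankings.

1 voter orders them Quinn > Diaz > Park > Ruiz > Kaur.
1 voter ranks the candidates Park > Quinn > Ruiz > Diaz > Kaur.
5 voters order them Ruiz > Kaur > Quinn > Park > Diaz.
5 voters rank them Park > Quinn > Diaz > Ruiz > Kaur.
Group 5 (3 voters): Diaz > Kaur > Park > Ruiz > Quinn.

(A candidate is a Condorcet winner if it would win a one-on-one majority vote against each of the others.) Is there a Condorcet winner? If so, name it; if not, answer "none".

Pairwise majorities:
Diaz–Quinn: Quinn 12–3.
Diaz–Ruiz: Diaz 9–6.
Diaz vs Park: Park, 11–4.
Diaz–Kaur: Diaz 10–5.
Quinn–Ruiz: Ruiz 8–7.
Quinn vs Park: Park wins 9–6.
Quinn vs Kaur: Kaur, 8–7.
Ruiz–Park: Park 10–5.
Ruiz vs Kaur: Ruiz wins 12–3.
Park–Kaur: Kaur 8–7.
Each candidate drops at least one matchup (Diaz loses to Quinn; Quinn loses to Ruiz; Ruiz loses to Diaz; Park loses to Kaur; Kaur loses to Diaz); the cycle Diaz → Ruiz → Quinn → Diaz rules out a Condorcet winner.

none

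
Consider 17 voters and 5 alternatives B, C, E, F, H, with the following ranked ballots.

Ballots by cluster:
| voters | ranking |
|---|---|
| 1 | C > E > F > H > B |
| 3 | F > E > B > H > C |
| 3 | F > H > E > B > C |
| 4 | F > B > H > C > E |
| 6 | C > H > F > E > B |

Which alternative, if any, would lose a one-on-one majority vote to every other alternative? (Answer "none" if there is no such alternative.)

Pairwise majorities:
B vs C: B, 10–7.
B vs E: B preferred on 4 ballots; E wins 13–4.
B vs F: 0 for B, 17 for F — F by 17–0.
B vs H: H, 10–7.
C vs E: C wins 11–6.
C–F: F 10–7.
C–H: H 10–7.
E vs F: F, 16–1.
E vs H: H wins 13–4.
F vs H: F is ranked higher on 1+3+3+4 = 11 ballots, H on 6. F wins 11–6.
Each alternative has at least one pairwise win (B beats C; C beats E; E beats B; F beats B; H beats B) — no Condorcet loser.

none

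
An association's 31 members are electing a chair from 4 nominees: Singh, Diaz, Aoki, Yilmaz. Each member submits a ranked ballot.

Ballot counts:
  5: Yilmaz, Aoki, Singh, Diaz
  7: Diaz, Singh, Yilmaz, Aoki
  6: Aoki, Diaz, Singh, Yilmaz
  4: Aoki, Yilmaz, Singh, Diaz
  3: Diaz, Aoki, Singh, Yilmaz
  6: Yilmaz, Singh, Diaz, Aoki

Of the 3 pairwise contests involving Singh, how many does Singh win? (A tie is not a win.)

Singh against each rival (31 voters):
Singh vs Diaz: Diaz, 16–15.
Singh vs Aoki: Aoki, 18–13.
Singh vs Yilmaz: Singh, 16–15.
Singh beats Yilmaz; loses to Diaz, Aoki — 1 pairwise win.

1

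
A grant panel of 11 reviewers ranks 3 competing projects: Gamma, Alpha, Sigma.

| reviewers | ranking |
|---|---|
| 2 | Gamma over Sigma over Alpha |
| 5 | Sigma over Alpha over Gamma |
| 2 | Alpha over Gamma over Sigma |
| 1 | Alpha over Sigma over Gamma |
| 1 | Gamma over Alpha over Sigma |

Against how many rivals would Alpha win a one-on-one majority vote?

1

Alpha against each rival (11 reviewers):
Alpha vs Gamma: 8 to 3, Alpha.
Alpha vs Sigma: Alpha is ranked higher on 2+1+1 = 4 ballots, Sigma on 7. Sigma wins 7–4.
Alpha beats Gamma; loses to Sigma — 1 pairwise win.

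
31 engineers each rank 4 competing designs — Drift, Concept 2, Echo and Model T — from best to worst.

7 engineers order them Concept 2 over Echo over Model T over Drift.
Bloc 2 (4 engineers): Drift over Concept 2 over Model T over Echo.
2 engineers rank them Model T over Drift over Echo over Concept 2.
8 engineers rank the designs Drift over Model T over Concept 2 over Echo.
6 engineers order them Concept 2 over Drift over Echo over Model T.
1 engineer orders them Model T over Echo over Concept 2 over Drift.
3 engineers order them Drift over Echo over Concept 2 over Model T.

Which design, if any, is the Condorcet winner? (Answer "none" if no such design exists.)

Check each pair by majority over 31 ballots:
Drift vs Concept 2: 4+2+8+3 = 17 for Drift, 14 for Concept 2 — Drift by 17–14.
Drift vs Echo: Drift preferred on 4+2+8+6+3 = 23 ballots; Drift wins 23–8.
Drift vs Model T: 4+8+6+3 = 21 for Drift, 10 for Model T — Drift by 21–10.
Concept 2 vs Echo: Concept 2 preferred on 7+4+8+6 = 25 ballots; Concept 2 wins 25–6.
Concept 2 vs Model T: Concept 2 preferred on 7+4+6+3 = 20 ballots; Concept 2 wins 20–11.
Echo vs Model T: 16 to 15, Echo.
Only Drift has no losses; Drift is the Condorcet winner.

Drift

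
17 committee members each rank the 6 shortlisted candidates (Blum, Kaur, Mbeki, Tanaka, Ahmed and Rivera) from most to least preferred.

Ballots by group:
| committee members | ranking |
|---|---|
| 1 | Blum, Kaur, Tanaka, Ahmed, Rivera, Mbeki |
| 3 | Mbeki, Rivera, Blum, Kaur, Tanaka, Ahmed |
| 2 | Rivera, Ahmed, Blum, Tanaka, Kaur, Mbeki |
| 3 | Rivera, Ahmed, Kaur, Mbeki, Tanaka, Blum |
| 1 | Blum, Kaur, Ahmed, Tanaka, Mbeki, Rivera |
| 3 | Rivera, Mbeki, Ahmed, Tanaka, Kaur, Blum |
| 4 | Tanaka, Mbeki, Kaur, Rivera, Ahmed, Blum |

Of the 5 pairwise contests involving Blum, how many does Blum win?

0

Blum against each rival (17 committee members):
Blum vs Kaur: Kaur wins 10–7.
Blum vs Mbeki: 1+2+1 = 4 for Blum, 13 for Mbeki — Mbeki by 13–4.
Blum vs Tanaka: 1+3+2+1 = 7 for Blum, 10 for Tanaka — Tanaka by 10–7.
Blum–Ahmed: Ahmed 12–5.
Blum vs Rivera: Rivera wins 15–2.
Blum beats no one; loses to Kaur, Mbeki, Tanaka, Ahmed, Rivera — 0 pairwise wins.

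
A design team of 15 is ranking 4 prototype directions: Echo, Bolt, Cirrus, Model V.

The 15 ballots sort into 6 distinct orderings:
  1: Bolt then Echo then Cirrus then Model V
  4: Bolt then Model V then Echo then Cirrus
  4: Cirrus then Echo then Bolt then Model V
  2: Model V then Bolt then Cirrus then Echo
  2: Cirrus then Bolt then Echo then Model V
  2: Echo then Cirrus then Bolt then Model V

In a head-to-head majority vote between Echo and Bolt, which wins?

Ballots ranking Echo above Bolt: 4 + 2 = 6.
Ballots ranking Bolt above Echo: 15 − 6 = 9.
Bolt wins the head-to-head 9–6.

Bolt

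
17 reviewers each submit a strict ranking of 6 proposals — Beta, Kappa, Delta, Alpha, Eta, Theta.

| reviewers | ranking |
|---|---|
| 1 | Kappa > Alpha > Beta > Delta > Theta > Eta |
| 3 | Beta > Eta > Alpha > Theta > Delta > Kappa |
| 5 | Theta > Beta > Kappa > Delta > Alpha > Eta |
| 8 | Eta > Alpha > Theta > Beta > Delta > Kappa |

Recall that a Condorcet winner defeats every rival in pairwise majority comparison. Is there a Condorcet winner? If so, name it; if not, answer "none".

none

Pairwise majorities:
Beta vs Kappa: Beta wins 16–1.
Beta–Delta: Beta 17–0.
Beta vs Alpha: Alpha wins 9–8.
Beta vs Eta: Beta, 9–8.
Beta vs Theta: Theta wins 13–4.
Kappa vs Delta: Delta wins 11–6.
Kappa–Alpha: Alpha 11–6.
Kappa vs Eta: Eta, 11–6.
Kappa–Theta: Theta 16–1.
Delta vs Alpha: Alpha, 12–5.
Delta vs Eta: Eta, 11–6.
Delta vs Theta: Theta wins 16–1.
Alpha vs Eta: Eta wins 11–6.
Alpha vs Theta: Alpha wins 12–5.
Eta–Theta: Eta 11–6.
Each project drops at least one matchup (Beta loses to Alpha; Kappa loses to Beta; Delta loses to Beta; Alpha loses to Eta; Eta loses to Beta; Theta loses to Alpha); the cycle Beta > Eta > Alpha > Beta rules out a Condorcet winner.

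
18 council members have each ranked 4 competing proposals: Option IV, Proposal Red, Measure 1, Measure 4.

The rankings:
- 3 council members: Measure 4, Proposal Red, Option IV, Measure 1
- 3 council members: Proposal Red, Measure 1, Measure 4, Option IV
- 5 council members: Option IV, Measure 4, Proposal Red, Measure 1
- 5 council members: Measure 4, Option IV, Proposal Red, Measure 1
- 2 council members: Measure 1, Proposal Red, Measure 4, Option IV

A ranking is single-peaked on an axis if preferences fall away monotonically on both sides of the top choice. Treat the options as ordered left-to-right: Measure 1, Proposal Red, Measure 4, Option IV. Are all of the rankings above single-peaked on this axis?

Axis positions: Measure 1=1, Proposal Red=2, Measure 4=3, Option IV=4.
Bloc 1 (peak Measure 4 at position 3): ranking walks positions 3-2-4-1, expanding outward from the peak — single-peaked.
Bloc 2 (peak Proposal Red at position 2): ranking walks positions 2-1-3-4, expanding outward from the peak — single-peaked.
Bloc 3 (peak Option IV at position 4): ranking walks positions 4-3-2-1, expanding outward from the peak — single-peaked.
Bloc 4 (peak Measure 4 at position 3): ranking walks positions 3-4-2-1, expanding outward from the peak — single-peaked.
Bloc 5 (peak Measure 1 at position 1): ranking walks positions 1-2-3-4, expanding outward from the peak — single-peaked.
Every ranking is single-peaked on this axis.

yes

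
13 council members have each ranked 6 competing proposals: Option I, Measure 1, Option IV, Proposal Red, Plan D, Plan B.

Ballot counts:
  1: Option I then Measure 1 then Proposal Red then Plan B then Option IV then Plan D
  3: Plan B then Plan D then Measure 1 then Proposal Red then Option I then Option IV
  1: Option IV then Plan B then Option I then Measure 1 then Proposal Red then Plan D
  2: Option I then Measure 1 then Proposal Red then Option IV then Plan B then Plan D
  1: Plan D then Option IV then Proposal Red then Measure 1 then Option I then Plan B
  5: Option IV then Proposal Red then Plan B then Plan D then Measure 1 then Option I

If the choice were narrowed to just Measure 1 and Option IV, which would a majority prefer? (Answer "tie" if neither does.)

Option IV

Ballots ranking Measure 1 above Option IV: 1 + 3 + 2 = 6.
Ballots ranking Option IV above Measure 1: 13 − 6 = 7.
Option IV wins the head-to-head 7–6.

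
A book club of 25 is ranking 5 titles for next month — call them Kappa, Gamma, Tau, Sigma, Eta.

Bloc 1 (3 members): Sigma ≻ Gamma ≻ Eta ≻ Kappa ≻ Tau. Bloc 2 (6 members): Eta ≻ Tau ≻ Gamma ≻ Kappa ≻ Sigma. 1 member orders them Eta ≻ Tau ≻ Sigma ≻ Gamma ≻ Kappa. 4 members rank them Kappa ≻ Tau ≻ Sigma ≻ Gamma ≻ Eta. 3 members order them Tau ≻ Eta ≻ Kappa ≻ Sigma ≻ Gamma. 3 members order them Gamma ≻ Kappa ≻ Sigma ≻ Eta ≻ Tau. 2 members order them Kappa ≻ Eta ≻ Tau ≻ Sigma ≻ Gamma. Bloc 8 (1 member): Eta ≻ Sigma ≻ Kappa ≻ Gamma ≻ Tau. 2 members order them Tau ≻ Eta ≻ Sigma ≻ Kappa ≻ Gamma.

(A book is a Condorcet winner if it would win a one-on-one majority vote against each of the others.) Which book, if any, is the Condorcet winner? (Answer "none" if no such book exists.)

Head-to-head results (25 members):
Kappa vs Gamma: 4+3+2+1+2 = 12 for Kappa, 13 for Gamma — Gamma by 13–12.
Kappa vs Tau: 3+4+3+2+1 = 13 for Kappa, 12 for Tau — Kappa by 13–12.
Kappa vs Sigma: 6+4+3+3+2 = 18 for Kappa, 7 for Sigma — Kappa by 18–7.
Kappa vs Eta: Kappa is ranked higher on 4+3+2 = 9 ballots, Eta on 16. Eta wins 16–9.
Gamma vs Tau: Gamma preferred on 3+3+1 = 7 ballots; Tau wins 18–7.
Gamma vs Sigma: 9 to 16, Sigma.
Gamma vs Eta: 10 to 15, Eta.
Tau vs Sigma: 6+1+4+3+2+2 = 18 for Tau, 7 for Sigma — Tau by 18–7.
Tau vs Eta: Tau is ranked higher on 4+3+2 = 9 ballots, Eta on 16. Eta wins 16–9.
Sigma vs Eta: Sigma preferred on 3+4+3 = 10 ballots; Eta wins 15–10.
Eta wins every pairwise contest, so Eta is the Condorcet winner.

Eta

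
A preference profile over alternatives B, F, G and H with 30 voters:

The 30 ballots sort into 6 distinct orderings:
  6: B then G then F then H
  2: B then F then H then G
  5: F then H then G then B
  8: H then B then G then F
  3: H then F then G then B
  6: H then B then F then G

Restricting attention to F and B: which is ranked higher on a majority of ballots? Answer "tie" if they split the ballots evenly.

Ballots ranking F above B: 5 + 3 = 8.
Ballots ranking B above F: 30 − 8 = 22.
B wins the head-to-head 22–8.

B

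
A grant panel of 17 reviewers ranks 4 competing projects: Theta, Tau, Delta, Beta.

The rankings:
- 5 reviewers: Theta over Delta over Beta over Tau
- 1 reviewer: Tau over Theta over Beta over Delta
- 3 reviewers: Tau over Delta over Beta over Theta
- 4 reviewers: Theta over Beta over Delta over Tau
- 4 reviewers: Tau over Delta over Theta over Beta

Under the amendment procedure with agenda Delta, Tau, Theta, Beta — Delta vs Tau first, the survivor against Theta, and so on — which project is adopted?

Theta

Round 1: Delta vs Tau — 9–8, Delta advances.
Round 2: Delta vs Theta — 7–10, Theta advances.
Round 3: Theta vs Beta — 14–3, Theta advances.
The agenda winner is Theta.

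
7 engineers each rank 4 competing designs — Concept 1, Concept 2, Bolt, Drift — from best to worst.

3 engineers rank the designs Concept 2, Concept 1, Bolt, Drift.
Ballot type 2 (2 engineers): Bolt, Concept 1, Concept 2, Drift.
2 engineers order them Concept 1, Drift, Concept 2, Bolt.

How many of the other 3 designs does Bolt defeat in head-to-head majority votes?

Bolt against each rival (7 engineers):
Bolt vs Concept 1: 2 to 5, Concept 1.
Bolt vs Concept 2: Bolt preferred on 2 ballots; Concept 2 wins 5–2.
Bolt vs Drift: 5 to 2, Bolt.
Bolt beats Drift; loses to Concept 1, Concept 2 — 1 pairwise win.

1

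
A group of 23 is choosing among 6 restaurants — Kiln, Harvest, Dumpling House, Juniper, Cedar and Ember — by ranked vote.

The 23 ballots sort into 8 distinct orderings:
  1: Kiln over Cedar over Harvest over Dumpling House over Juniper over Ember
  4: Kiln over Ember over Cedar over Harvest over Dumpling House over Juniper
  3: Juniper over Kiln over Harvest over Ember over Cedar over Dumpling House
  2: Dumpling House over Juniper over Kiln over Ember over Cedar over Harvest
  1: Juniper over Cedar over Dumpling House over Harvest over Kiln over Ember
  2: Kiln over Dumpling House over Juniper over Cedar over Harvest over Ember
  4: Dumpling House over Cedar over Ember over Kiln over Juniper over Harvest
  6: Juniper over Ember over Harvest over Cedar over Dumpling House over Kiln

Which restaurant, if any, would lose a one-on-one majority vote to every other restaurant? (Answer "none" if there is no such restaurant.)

none

Pairwise majorities:
Kiln vs Harvest: Kiln preferred on 1+4+3+2+2+4 = 16 ballots; Kiln wins 16–7.
Kiln vs Dumpling House: Kiln preferred on 1+4+3+2 = 10 ballots; Dumpling House wins 13–10.
Kiln vs Juniper: Juniper wins 12–11.
Kiln vs Cedar: Kiln, 12–11.
Kiln–Ember: Kiln 13–10.
Harvest vs Dumpling House: Harvest preferred on 1+4+3+6 = 14 ballots; Harvest wins 14–9.
Harvest vs Juniper: Juniper wins 18–5.
Harvest vs Cedar: 9 to 14, Cedar.
Harvest vs Ember: Ember, 16–7.
Dumpling House vs Juniper: Dumpling House preferred on 1+4+2+2+4 = 13 ballots; Dumpling House wins 13–10.
Dumpling House vs Cedar: Cedar, 15–8.
Dumpling House–Ember: Ember 13–10.
Juniper vs Cedar: Juniper, 14–9.
Juniper vs Ember: Juniper preferred on 1+3+2+1+2+6 = 15 ballots; Juniper wins 15–8.
Cedar vs Ember: Ember, 15–8.
Every restaurant wins at least one matchup (Kiln beats Harvest; Harvest beats Dumpling House; Dumpling House beats Kiln; Juniper beats Kiln; Cedar beats Harvest; Ember beats Harvest), so there is no Condorcet loser.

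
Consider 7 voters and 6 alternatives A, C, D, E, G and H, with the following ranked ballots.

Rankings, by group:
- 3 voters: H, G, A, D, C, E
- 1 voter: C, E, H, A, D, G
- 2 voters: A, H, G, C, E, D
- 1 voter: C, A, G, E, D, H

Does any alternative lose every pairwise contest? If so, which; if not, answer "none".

D

Head-to-head results (7 voters):
A vs C: A wins 5–2.
A vs D: 3+1+2+1 = 7 for A, 0 for D — A by 7–0.
A vs E: A, 6–1.
A vs G: A preferred on 1+2+1 = 4 ballots; A wins 4–3.
A vs H: A is ranked higher on 2+1 = 3 ballots, H on 4. H wins 4–3.
C vs D: C, 4–3.
C vs E: 3+1+2+1 = 7 for C, 0 for E — C by 7–0.
C vs G: G, 5–2.
C vs H: C is ranked higher on 1+1 = 2 ballots, H on 5. H wins 5–2.
D vs E: D preferred on 3 ballots; E wins 4–3.
D vs G: G, 6–1.
D vs H: H wins 6–1.
E–G: G 6–1.
E–H: H 5–2.
G vs H: H, 6–1.
D loses to every other alternative — it is the Condorcet loser.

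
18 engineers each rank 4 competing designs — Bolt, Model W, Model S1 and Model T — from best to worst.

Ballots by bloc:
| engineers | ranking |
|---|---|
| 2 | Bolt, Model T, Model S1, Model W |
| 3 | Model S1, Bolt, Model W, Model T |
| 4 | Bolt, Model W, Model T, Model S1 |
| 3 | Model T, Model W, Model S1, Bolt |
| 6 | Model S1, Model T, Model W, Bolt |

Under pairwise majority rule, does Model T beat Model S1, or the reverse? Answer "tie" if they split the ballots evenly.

Ballots ranking Model T above Model S1: 2 + 4 + 3 = 9.
Ballots ranking Model S1 above Model T: 18 − 9 = 9.
9–9: the pair ties.

tie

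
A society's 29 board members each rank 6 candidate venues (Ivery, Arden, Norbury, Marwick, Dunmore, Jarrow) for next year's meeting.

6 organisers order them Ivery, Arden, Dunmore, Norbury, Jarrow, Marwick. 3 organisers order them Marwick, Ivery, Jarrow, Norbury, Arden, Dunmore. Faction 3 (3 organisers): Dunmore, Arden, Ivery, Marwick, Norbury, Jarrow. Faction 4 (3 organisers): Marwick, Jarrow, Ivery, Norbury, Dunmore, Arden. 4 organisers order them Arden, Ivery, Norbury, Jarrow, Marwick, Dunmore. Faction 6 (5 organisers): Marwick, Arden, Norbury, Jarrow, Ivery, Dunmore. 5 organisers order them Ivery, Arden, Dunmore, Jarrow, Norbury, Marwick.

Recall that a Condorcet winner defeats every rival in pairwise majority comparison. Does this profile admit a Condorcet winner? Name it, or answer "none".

Head-to-head results (29 organisers):
Ivery vs Arden: Ivery is ranked higher on 6+3+3+5 = 17 ballots, Arden on 12. Ivery wins 17–12.
Ivery vs Norbury: 24 to 5, Ivery.
Ivery vs Marwick: Ivery is ranked higher on 6+3+4+5 = 18 ballots, Marwick on 11. Ivery wins 18–11.
Ivery vs Dunmore: 26 to 3, Ivery.
Ivery vs Jarrow: Ivery is ranked higher on 6+3+3+4+5 = 21 ballots, Jarrow on 8. Ivery wins 21–8.
Arden vs Norbury: Arden preferred on 6+3+4+5+5 = 23 ballots; Arden wins 23–6.
Arden vs Marwick: 18 to 11, Arden.
Arden vs Dunmore: Arden preferred on 6+3+4+5+5 = 23 ballots; Arden wins 23–6.
Arden vs Jarrow: 23 to 6, Arden.
Norbury vs Marwick: 6+4+5 = 15 for Norbury, 14 for Marwick — Norbury by 15–14.
Norbury vs Dunmore: 3+3+4+5 = 15 for Norbury, 14 for Dunmore — Norbury by 15–14.
Norbury vs Jarrow: Norbury preferred on 6+3+4+5 = 18 ballots; Norbury wins 18–11.
Marwick vs Dunmore: Marwick preferred on 3+3+4+5 = 15 ballots; Marwick wins 15–14.
Marwick vs Jarrow: 14 to 15, Jarrow.
Dunmore vs Jarrow: 6+3+5 = 14 for Dunmore, 15 for Jarrow — Jarrow by 15–14.
Ivery beats each of Arden, Norbury, Marwick, Dunmore, Jarrow — Ivery is the Condorcet winner.

Ivery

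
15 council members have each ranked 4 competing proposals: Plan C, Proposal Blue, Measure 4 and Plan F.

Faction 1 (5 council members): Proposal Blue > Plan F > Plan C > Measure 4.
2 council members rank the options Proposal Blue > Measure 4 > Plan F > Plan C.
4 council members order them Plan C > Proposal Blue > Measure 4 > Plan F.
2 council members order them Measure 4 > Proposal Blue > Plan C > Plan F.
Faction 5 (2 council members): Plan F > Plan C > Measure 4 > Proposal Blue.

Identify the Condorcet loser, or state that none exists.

Head-to-head results (15 council members):
Plan C vs Proposal Blue: Plan C is ranked higher on 4+2 = 6 ballots, Proposal Blue on 9. Proposal Blue wins 9–6.
Plan C vs Measure 4: Plan C wins 11–4.
Plan C vs Plan F: 6 to 9, Plan F.
Proposal Blue vs Measure 4: Proposal Blue is ranked higher on 5+2+4 = 11 ballots, Measure 4 on 4. Proposal Blue wins 11–4.
Proposal Blue–Plan F: Proposal Blue 13–2.
Measure 4 vs Plan F: 8 to 7, Measure 4.
No option is winless: Plan C beats Measure 4; Proposal Blue beats Plan C; Measure 4 beats Plan F; Plan F beats Plan C. There is no Condorcet loser.

none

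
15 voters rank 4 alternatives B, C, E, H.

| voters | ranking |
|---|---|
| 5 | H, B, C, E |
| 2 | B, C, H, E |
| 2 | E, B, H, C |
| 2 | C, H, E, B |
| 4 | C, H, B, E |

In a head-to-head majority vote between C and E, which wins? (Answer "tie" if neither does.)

Ballots ranking C above E: 5 + 2 + 2 + 4 = 13.
Ballots ranking E above C: 15 − 13 = 2.
C wins the head-to-head 13–2.

C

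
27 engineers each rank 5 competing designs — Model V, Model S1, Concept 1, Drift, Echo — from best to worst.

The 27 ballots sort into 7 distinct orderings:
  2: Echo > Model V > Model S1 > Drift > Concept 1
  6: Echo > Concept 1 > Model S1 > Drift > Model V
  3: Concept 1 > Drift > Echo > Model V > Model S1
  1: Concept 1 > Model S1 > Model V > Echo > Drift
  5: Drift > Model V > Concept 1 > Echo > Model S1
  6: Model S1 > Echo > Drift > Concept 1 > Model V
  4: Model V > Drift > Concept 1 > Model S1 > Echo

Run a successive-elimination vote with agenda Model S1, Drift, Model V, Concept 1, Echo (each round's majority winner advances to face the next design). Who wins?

Round 1: Model S1 vs Drift — 15–12, Model S1 advances.
Round 2: Model S1 vs Model V — 13–14, Model V advances.
Round 3: Model V vs Concept 1 — 11–16, Concept 1 advances.
Round 4: Concept 1 vs Echo — 13–14, Echo advances.
Echo survives the agenda.

Echo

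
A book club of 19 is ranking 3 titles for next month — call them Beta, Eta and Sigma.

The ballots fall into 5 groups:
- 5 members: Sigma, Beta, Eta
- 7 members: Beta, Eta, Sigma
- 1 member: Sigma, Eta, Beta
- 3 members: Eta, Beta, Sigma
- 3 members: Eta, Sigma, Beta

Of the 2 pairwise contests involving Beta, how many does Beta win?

2

Beta against each rival (19 members):
Beta vs Eta: 5+7 = 12 for Beta, 7 for Eta — Beta by 12–7.
Beta vs Sigma: 10 to 9, Beta.
Beta beats Eta, Sigma — 2 pairwise wins.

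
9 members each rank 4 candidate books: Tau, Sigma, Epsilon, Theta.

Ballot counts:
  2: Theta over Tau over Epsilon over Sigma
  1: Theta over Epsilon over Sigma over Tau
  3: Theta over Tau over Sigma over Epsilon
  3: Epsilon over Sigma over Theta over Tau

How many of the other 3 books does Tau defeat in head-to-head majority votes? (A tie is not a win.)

Tau against each rival (9 members):
Tau vs Sigma: Tau preferred on 2+3 = 5 ballots; Tau wins 5–4.
Tau vs Epsilon: Tau, 5–4.
Tau vs Theta: Theta wins 9–0.
Tau beats Sigma, Epsilon; loses to Theta — 2 pairwise wins.

2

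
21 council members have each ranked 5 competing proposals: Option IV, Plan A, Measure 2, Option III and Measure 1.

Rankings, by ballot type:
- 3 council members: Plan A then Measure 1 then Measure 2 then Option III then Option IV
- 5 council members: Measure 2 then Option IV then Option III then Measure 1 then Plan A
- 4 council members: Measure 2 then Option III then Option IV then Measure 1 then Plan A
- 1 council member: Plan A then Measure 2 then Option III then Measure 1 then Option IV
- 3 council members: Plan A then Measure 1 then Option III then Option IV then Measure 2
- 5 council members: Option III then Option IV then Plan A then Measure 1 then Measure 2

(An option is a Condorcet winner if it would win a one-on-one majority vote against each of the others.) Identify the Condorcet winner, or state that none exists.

none

Check each pair by majority over 21 ballots:
Option IV–Plan A: Option IV 14–7.
Option IV–Measure 2: Measure 2 13–8.
Option IV vs Option III: Option III, 16–5.
Option IV–Measure 1: Option IV 14–7.
Plan A vs Measure 2: Plan A wins 12–9.
Plan A vs Option III: Option III, 14–7.
Plan A vs Measure 1: Plan A wins 12–9.
Measure 2 vs Option III: Measure 2, 13–8.
Measure 2–Measure 1: Measure 1 11–10.
Option III–Measure 1: Option III 15–6.
No option is unbeaten: Option IV loses to Measure 2; Plan A loses to Option IV; Measure 2 loses to Plan A; Option III loses to Measure 2; Measure 1 loses to Option IV. In particular Option IV beats Plan A beats Measure 2 beats Option IV is a majority cycle — no Condorcet winner exists.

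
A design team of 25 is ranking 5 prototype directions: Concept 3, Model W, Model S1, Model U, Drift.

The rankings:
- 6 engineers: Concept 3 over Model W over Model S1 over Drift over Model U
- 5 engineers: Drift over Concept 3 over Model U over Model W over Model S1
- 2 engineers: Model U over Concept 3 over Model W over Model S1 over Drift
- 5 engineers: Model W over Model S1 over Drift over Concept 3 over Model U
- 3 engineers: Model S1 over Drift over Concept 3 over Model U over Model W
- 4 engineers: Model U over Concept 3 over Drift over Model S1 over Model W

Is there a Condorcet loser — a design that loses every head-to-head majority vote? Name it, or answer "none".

none

Pairwise majorities:
Concept 3–Model W: Concept 3 20–5.
Concept 3 vs Model S1: 17 to 8, Concept 3.
Concept 3 vs Model U: Concept 3, 19–6.
Concept 3 vs Drift: 12 to 13, Drift.
Model W vs Model S1: 18 to 7, Model W.
Model W vs Model U: Model U, 14–11.
Model W vs Drift: Model W, 13–12.
Model S1 vs Model U: 14 to 11, Model S1.
Model S1 vs Drift: Model S1 is ranked higher on 6+2+5+3 = 16 ballots, Drift on 9. Model S1 wins 16–9.
Model U vs Drift: Model U is ranked higher on 2+4 = 6 ballots, Drift on 19. Drift wins 19–6.
Each design has at least one pairwise win (Concept 3 beats Model W; Model W beats Model S1; Model S1 beats Model U; Model U beats Model W; Drift beats Concept 3) — no Condorcet loser.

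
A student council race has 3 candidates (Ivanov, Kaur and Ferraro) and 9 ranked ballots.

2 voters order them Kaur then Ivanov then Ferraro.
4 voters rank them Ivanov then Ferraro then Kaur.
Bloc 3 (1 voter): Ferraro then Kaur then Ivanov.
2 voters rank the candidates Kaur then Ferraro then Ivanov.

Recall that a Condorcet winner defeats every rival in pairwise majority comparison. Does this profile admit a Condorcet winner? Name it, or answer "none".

none

Pairwise majorities:
Ivanov vs Kaur: Ivanov preferred on 4 ballots; Kaur wins 5–4.
Ivanov vs Ferraro: 2+4 = 6 for Ivanov, 3 for Ferraro — Ivanov by 6–3.
Kaur vs Ferraro: Kaur preferred on 2+2 = 4 ballots; Ferraro wins 5–4.
Each candidate drops at least one matchup (Ivanov loses to Kaur; Kaur loses to Ferraro; Ferraro loses to Ivanov); the cycle Ivanov > Ferraro > Kaur > Ivanov rules out a Condorcet winner.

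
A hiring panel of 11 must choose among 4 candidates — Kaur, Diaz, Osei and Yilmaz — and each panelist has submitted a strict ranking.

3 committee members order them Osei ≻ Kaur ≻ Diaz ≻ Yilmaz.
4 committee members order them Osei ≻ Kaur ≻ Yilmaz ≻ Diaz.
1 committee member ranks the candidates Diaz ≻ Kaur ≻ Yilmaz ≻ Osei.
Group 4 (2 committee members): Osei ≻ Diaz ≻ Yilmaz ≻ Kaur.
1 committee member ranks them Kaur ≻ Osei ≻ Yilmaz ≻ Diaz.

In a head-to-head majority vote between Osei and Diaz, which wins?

Osei

Ballots ranking Osei above Diaz: 3 + 4 + 2 + 1 = 10.
Ballots ranking Diaz above Osei: 11 − 10 = 1.
Osei wins the head-to-head 10–1.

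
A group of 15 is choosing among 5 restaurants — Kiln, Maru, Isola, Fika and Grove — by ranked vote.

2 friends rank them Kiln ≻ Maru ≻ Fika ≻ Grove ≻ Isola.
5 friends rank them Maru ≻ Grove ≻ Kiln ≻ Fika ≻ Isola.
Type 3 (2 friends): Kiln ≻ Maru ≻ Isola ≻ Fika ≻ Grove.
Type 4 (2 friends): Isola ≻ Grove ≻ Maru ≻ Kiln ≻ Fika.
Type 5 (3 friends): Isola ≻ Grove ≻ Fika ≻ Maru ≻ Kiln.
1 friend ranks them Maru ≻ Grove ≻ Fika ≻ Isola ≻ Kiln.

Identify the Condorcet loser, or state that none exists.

Pairwise majorities:
Kiln–Maru: Maru 11–4.
Kiln vs Isola: Kiln preferred on 2+5+2 = 9 ballots; Kiln wins 9–6.
Kiln vs Fika: Kiln is ranked higher on 2+5+2+2 = 11 ballots, Fika on 4. Kiln wins 11–4.
Kiln vs Grove: Grove, 11–4.
Maru–Isola: Maru 10–5.
Maru vs Fika: 2+5+2+2+1 = 12 for Maru, 3 for Fika — Maru by 12–3.
Maru vs Grove: Maru, 10–5.
Isola vs Fika: Fika, 8–7.
Isola vs Grove: Grove wins 8–7.
Fika vs Grove: Grove wins 11–4.
Isola is beaten in every head-to-head and is the Condorcet loser.

Isola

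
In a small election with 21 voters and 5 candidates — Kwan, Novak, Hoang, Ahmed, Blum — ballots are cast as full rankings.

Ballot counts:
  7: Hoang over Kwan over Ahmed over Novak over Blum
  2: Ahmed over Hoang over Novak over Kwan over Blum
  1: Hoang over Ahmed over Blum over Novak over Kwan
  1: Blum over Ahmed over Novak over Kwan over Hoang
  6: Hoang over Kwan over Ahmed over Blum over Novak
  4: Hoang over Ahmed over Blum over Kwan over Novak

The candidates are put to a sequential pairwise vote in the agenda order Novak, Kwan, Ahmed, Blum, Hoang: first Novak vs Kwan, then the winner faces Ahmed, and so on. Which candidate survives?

Hoang

Round 1: Novak vs Kwan — 4–17, Kwan advances.
Round 2: Kwan vs Ahmed — 13–8, Kwan advances.
Round 3: Kwan vs Blum — 15–6, Kwan advances.
Round 4: Kwan vs Hoang — 1–20, Hoang advances.
Hoang survives the agenda.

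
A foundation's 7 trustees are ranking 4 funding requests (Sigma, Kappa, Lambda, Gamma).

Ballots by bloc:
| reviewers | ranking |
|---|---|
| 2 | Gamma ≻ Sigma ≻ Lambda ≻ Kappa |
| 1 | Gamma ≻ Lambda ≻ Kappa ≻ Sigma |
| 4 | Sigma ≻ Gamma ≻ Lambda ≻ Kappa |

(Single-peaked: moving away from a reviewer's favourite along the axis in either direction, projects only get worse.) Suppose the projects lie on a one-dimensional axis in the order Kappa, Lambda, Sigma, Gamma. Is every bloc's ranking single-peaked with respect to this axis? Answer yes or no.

no

Axis positions: Kappa=1, Lambda=2, Sigma=3, Gamma=4.
Bloc 1 (peak Gamma at position 4): ranking walks positions 4-3-2-1, expanding outward from the peak — single-peaked.
Bloc 2: ranking walks positions 4-2-1-3; Lambda is ranked above Sigma even though Sigma lies between Lambda and the peak Gamma on the axis — preferences dip and rise again. Not single-peaked.
Bloc 3 (peak Sigma at position 3): ranking walks positions 3-4-2-1, expanding outward from the peak — single-peaked.
Bloc 2 violates single-peakedness, so the profile is not single-peaked on this axis.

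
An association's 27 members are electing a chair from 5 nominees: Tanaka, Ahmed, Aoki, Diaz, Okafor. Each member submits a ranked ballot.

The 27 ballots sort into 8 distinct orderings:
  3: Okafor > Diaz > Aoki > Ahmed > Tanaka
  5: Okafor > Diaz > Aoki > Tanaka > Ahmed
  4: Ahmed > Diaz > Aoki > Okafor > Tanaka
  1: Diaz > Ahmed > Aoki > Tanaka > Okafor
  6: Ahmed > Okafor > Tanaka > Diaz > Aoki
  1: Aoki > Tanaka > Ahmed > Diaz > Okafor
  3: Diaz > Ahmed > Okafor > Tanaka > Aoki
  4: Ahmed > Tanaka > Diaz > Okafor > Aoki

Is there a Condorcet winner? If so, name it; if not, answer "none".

Ahmed

Head-to-head results (27 voters):
Tanaka vs Ahmed: Tanaka preferred on 5+1 = 6 ballots; Ahmed wins 21–6.
Tanaka vs Aoki: 6+3+4 = 13 for Tanaka, 14 for Aoki — Aoki by 14–13.
Tanaka vs Diaz: 6+1+4 = 11 for Tanaka, 16 for Diaz — Diaz by 16–11.
Tanaka vs Okafor: Tanaka preferred on 1+1+4 = 6 ballots; Okafor wins 21–6.
Ahmed vs Aoki: Ahmed is ranked higher on 4+1+6+3+4 = 18 ballots, Aoki on 9. Ahmed wins 18–9.
Ahmed vs Diaz: Ahmed is ranked higher on 4+6+1+4 = 15 ballots, Diaz on 12. Ahmed wins 15–12.
Ahmed vs Okafor: Ahmed preferred on 4+1+6+1+3+4 = 19 ballots; Ahmed wins 19–8.
Aoki vs Diaz: 1 to 26, Diaz.
Aoki vs Okafor: 4+1+1 = 6 for Aoki, 21 for Okafor — Okafor by 21–6.
Diaz vs Okafor: Diaz is ranked higher on 4+1+1+3+4 = 13 ballots, Okafor on 14. Okafor wins 14–13.
Ahmed beats each of Tanaka, Aoki, Diaz, Okafor — Ahmed is the Condorcet winner.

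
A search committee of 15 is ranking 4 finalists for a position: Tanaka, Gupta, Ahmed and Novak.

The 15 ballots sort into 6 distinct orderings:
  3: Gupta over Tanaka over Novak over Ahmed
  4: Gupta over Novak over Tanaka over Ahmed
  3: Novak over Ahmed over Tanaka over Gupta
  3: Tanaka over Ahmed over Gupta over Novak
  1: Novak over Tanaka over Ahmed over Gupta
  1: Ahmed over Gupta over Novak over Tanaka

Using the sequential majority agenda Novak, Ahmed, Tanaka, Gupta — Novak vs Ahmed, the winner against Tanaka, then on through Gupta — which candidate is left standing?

Gupta

Round 1: Novak vs Ahmed — 11–4, Novak advances.
Round 2: Novak vs Tanaka — 9–6, Novak advances.
Round 3: Novak vs Gupta — 4–11, Gupta advances.
Gupta survives the agenda.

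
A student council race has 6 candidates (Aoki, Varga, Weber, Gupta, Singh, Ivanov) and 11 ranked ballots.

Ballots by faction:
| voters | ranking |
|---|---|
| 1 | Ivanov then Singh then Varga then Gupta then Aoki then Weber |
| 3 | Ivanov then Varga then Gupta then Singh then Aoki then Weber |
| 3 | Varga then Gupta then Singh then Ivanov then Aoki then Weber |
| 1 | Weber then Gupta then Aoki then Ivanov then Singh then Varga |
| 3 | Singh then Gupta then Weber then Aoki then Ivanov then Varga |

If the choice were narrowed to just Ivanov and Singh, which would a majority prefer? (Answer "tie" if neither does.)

Ballots ranking Ivanov above Singh: 1 + 3 + 1 = 5.
Ballots ranking Singh above Ivanov: 11 − 5 = 6.
Singh wins the head-to-head 6–5.

Singh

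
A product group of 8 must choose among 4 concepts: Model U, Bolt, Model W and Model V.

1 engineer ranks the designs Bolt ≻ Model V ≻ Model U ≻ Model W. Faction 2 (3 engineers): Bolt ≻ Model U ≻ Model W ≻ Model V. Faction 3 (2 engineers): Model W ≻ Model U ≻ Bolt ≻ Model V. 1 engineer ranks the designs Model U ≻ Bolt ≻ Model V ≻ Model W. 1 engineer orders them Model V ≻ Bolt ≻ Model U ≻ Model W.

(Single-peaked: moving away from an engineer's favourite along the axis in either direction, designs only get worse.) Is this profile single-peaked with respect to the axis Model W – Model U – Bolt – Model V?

Axis positions: Model W=1, Model U=2, Bolt=3, Model V=4.
Faction 1 (peak Bolt at position 3): ranking walks positions 3-4-2-1, expanding outward from the peak — single-peaked.
Faction 2 (peak Bolt at position 3): ranking walks positions 3-2-1-4, expanding outward from the peak — single-peaked.
Faction 3 (peak Model W at position 1): ranking walks positions 1-2-3-4, expanding outward from the peak — single-peaked.
Faction 4 (peak Model U at position 2): ranking walks positions 2-3-4-1, expanding outward from the peak — single-peaked.
Faction 5 (peak Model V at position 4): ranking walks positions 4-3-2-1, expanding outward from the peak — single-peaked.
Every ranking is single-peaked on this axis.

yes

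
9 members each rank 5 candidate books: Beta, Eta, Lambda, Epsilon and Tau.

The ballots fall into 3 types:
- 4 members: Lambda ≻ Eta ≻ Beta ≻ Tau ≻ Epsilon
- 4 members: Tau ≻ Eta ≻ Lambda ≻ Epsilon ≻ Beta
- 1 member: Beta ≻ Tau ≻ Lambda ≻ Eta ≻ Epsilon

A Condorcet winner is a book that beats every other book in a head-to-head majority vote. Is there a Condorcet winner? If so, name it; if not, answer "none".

none

Pairwise majorities:
Beta vs Eta: Beta is ranked higher on 1 ballot, Eta on 8. Eta wins 8–1.
Beta vs Lambda: Beta preferred on 1 ballot; Lambda wins 8–1.
Beta vs Epsilon: Beta preferred on 4+1 = 5 ballots; Beta wins 5–4.
Beta vs Tau: Beta is ranked higher on 4+1 = 5 ballots, Tau on 4. Beta wins 5–4.
Eta vs Lambda: Eta preferred on 4 ballots; Lambda wins 5–4.
Eta vs Epsilon: 4+4+1 = 9 for Eta, 0 for Epsilon — Eta by 9–0.
Eta vs Tau: 4 for Eta, 5 for Tau — Tau by 5–4.
Lambda vs Epsilon: 9 to 0, Lambda.
Lambda vs Tau: Lambda is ranked higher on 4 ballots, Tau on 5. Tau wins 5–4.
Epsilon vs Tau: Epsilon is ranked higher on 0 ballots, Tau on 9. Tau wins 9–0.
Each book drops at least one matchup (Beta loses to Eta; Eta loses to Lambda; Lambda loses to Tau; Epsilon loses to Beta; Tau loses to Beta); the cycle Beta → Tau → Eta → Beta rules out a Condorcet winner.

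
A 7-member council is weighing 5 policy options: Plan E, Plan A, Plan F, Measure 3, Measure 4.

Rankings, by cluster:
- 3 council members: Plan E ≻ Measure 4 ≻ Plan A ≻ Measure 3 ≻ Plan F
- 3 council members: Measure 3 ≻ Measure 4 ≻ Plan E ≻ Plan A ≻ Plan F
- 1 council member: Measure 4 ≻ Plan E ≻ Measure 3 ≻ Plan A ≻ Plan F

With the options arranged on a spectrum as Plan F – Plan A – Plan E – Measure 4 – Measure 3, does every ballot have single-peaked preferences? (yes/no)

yes

Axis positions: Plan F=1, Plan A=2, Plan E=3, Measure 4=4, Measure 3=5.
Cluster 1 (peak Plan E at position 3): ranking walks positions 3-4-2-5-1, expanding outward from the peak — single-peaked.
Cluster 2 (peak Measure 3 at position 5): ranking walks positions 5-4-3-2-1, expanding outward from the peak — single-peaked.
Cluster 3 (peak Measure 4 at position 4): ranking walks positions 4-3-5-2-1, expanding outward from the peak — single-peaked.
Every ranking is single-peaked on this axis.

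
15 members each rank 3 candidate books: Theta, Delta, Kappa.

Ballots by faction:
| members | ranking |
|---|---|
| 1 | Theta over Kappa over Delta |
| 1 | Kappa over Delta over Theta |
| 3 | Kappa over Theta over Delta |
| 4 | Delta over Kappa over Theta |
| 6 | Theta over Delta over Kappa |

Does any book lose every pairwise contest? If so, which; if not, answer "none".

none

Pairwise majorities:
Theta vs Delta: Theta, 10–5.
Theta–Kappa: Kappa 8–7.
Delta vs Kappa: 10 to 5, Delta.
No book is winless: Theta beats Delta; Delta beats Kappa; Kappa beats Theta. There is no Condorcet loser.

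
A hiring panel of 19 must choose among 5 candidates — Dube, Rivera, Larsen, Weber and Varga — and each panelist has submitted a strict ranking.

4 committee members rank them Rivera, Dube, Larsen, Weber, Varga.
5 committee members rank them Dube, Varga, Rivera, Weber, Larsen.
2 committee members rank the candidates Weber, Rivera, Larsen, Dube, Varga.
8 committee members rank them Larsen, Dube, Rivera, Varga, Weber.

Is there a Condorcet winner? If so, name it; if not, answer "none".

none

Check each pair by majority over 19 ballots:
Dube vs Rivera: 5+8 = 13 for Dube, 6 for Rivera — Dube by 13–6.
Dube vs Larsen: Dube is ranked higher on 4+5 = 9 ballots, Larsen on 10. Larsen wins 10–9.
Dube vs Weber: 4+5+8 = 17 for Dube, 2 for Weber — Dube by 17–2.
Dube vs Varga: Dube is ranked higher on 4+5+2+8 = 19 ballots, Varga on 0. Dube wins 19–0.
Rivera vs Larsen: 4+5+2 = 11 for Rivera, 8 for Larsen — Rivera by 11–8.
Rivera vs Weber: 17 to 2, Rivera.
Rivera vs Varga: 14 to 5, Rivera.
Larsen vs Weber: 12 to 7, Larsen.
Larsen vs Varga: 4+2+8 = 14 for Larsen, 5 for Varga — Larsen by 14–5.
Weber vs Varga: 4+2 = 6 for Weber, 13 for Varga — Varga by 13–6.
No candidate is unbeaten: Dube loses to Larsen; Rivera loses to Dube; Larsen loses to Rivera; Weber loses to Dube; Varga loses to Dube. In particular Dube beats Rivera beats Larsen beats Dube is a majority cycle — no Condorcet winner exists.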